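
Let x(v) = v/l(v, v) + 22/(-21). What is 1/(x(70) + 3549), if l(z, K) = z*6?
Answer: 42/149021 ≈ 0.00028184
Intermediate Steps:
l(z, K) = 6*z
x(v) = -37/42 (x(v) = v/((6*v)) + 22/(-21) = v*(1/(6*v)) + 22*(-1/21) = ⅙ - 22/21 = -37/42)
1/(x(70) + 3549) = 1/(-37/42 + 3549) = 1/(149021/42) = 42/149021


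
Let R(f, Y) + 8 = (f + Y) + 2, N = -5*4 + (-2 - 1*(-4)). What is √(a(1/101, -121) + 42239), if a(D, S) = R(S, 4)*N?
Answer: √44453 ≈ 210.84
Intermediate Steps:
N = -18 (N = -20 + (-2 + 4) = -20 + 2 = -18)
R(f, Y) = -6 + Y + f (R(f, Y) = -8 + ((f + Y) + 2) = -8 + ((Y + f) + 2) = -8 + (2 + Y + f) = -6 + Y + f)
a(D, S) = 36 - 18*S (a(D, S) = (-6 + 4 + S)*(-18) = (-2 + S)*(-18) = 36 - 18*S)
√(a(1/101, -121) + 42239) = √((36 - 18*(-121)) + 42239) = √((36 + 2178) + 42239) = √(2214 + 42239) = √44453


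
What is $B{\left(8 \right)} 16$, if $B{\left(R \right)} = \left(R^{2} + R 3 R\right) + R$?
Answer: $4224$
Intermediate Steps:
$B{\left(R \right)} = R + 4 R^{2}$ ($B{\left(R \right)} = \left(R^{2} + 3 R R\right) + R = \left(R^{2} + 3 R^{2}\right) + R = 4 R^{2} + R = R + 4 R^{2}$)
$B{\left(8 \right)} 16 = 8 \left(1 + 4 \cdot 8\right) 16 = 8 \left(1 + 32\right) 16 = 8 \cdot 33 \cdot 16 = 264 \cdot 16 = 4224$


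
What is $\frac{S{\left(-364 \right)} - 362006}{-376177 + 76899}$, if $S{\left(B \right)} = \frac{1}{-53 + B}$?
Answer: $\frac{150956503}{124798926} \approx 1.2096$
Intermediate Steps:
$\frac{S{\left(-364 \right)} - 362006}{-376177 + 76899} = \frac{\frac{1}{-53 - 364} - 362006}{-376177 + 76899} = \frac{\frac{1}{-417} - 362006}{-299278} = \left(- \frac{1}{417} - 362006\right) \left(- \frac{1}{299278}\right) = \left(- \frac{150956503}{417}\right) \left(- \frac{1}{299278}\right) = \frac{150956503}{124798926}$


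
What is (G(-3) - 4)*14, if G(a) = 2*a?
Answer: -140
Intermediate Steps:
(G(-3) - 4)*14 = (2*(-3) - 4)*14 = (-6 - 4)*14 = -10*14 = -140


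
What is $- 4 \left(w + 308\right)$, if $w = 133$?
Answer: $-1764$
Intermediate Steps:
$- 4 \left(w + 308\right) = - 4 \left(133 + 308\right) = \left(-4\right) 441 = -1764$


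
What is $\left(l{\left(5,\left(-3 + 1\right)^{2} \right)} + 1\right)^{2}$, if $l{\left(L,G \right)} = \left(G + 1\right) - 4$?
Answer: $4$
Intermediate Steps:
$l{\left(L,G \right)} = -3 + G$ ($l{\left(L,G \right)} = \left(1 + G\right) - 4 = -3 + G$)
$\left(l{\left(5,\left(-3 + 1\right)^{2} \right)} + 1\right)^{2} = \left(\left(-3 + \left(-3 + 1\right)^{2}\right) + 1\right)^{2} = \left(\left(-3 + \left(-2\right)^{2}\right) + 1\right)^{2} = \left(\left(-3 + 4\right) + 1\right)^{2} = \left(1 + 1\right)^{2} = 2^{2} = 4$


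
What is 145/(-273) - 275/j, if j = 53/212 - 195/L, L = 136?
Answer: 207895/897 ≈ 231.77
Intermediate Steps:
j = -161/136 (j = 53/212 - 195/136 = 53*(1/212) - 195*1/136 = ¼ - 195/136 = -161/136 ≈ -1.1838)
145/(-273) - 275/j = 145/(-273) - 275/(-161/136) = 145*(-1/273) - 275*(-136/161) = -145/273 + 37400/161 = 207895/897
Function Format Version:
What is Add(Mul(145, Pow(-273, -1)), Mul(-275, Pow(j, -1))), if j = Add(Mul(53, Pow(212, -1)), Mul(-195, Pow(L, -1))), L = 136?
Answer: Rational(207895, 897) ≈ 231.77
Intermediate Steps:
j = Rational(-161, 136) (j = Add(Mul(53, Pow(212, -1)), Mul(-195, Pow(136, -1))) = Add(Mul(53, Rational(1, 212)), Mul(-195, Rational(1, 136))) = Add(Rational(1, 4), Rational(-195, 136)) = Rational(-161, 136) ≈ -1.1838)
Add(Mul(145, Pow(-273, -1)), Mul(-275, Pow(j, -1))) = Add(Mul(145, Pow(-273, -1)), Mul(-275, Pow(Rational(-161, 136), -1))) = Add(Mul(145, Rational(-1, 273)), Mul(-275, Rational(-136, 161))) = Add(Rational(-145, 273), Rational(37400, 161)) = Rational(207895, 897)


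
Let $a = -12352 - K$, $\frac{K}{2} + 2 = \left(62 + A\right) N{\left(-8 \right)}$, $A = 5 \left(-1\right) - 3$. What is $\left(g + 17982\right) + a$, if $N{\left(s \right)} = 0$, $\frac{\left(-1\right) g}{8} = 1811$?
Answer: $-8854$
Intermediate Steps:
$g = -14488$ ($g = \left(-8\right) 1811 = -14488$)
$A = -8$ ($A = -5 - 3 = -8$)
$K = -4$ ($K = -4 + 2 \left(62 - 8\right) 0 = -4 + 2 \cdot 54 \cdot 0 = -4 + 2 \cdot 0 = -4 + 0 = -4$)
$a = -12348$ ($a = -12352 - -4 = -12352 + 4 = -12348$)
$\left(g + 17982\right) + a = \left(-14488 + 17982\right) - 12348 = 3494 - 12348 = -8854$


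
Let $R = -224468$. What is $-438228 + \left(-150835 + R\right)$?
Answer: $-813531$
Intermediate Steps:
$-438228 + \left(-150835 + R\right) = -438228 - 375303 = -813531$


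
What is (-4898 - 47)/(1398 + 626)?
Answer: -215/88 ≈ -2.4432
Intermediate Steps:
(-4898 - 47)/(1398 + 626) = -4945/2024 = -4945*1/2024 = -215/88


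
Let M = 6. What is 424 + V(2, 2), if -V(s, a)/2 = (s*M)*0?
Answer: 424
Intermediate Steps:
V(s, a) = 0 (V(s, a) = -2*s*6*0 = -2*6*s*0 = -2*0 = 0)
424 + V(2, 2) = 424 + 0 = 424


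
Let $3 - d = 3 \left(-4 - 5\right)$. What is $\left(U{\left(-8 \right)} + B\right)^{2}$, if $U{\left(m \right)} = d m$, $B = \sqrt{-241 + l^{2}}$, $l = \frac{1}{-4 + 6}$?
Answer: $\frac{229437}{4} - 720 i \sqrt{107} \approx 57359.0 - 7447.7 i$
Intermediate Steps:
$l = \frac{1}{2} \approx 0.5$
$B = \frac{3 i \sqrt{107}}{2}$ ($B = \sqrt{-241 + \left(\frac{1}{2}\right)^{2}} = \sqrt{-241 + \frac{1}{4}} = \sqrt{- \frac{963}{4}} = \frac{3 i \sqrt{107}}{2} \approx 15.516 i$)
$d = 30$ ($d = 3 - 3 \left(-4 - 5\right) = 3 - 3 \left(-9\right) = 3 - -27 = 3 + 27 = 30$)
$U{\left(m \right)} = 30 m$
$\left(U{\left(-8 \right)} + B\right)^{2} = \left(30 \left(-8\right) + \frac{3 i \sqrt{107}}{2}\right)^{2} = \left(-240 + \frac{3 i \sqrt{107}}{2}\right)^{2}$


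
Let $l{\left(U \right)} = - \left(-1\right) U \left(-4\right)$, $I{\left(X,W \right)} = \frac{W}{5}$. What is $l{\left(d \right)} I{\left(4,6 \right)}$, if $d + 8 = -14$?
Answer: $\frac{528}{5} \approx 105.6$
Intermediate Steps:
$I{\left(X,W \right)} = \frac{W}{5}$ ($I{\left(X,W \right)} = W \frac{1}{5} = \frac{W}{5}$)
$d = -22$ ($d = -8 - 14 = -22$)
$l{\left(U \right)} = - 4 U$ ($l{\left(U \right)} = U \left(-4\right) = - 4 U$)
$l{\left(d \right)} I{\left(4,6 \right)} = \left(-4\right) \left(-22\right) \frac{1}{5} \cdot 6 = 88 \cdot \frac{6}{5} = \frac{528}{5}$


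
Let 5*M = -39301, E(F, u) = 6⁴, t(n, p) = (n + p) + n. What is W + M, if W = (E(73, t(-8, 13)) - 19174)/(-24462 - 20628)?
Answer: -35439854/4509 ≈ -7859.8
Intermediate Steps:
t(n, p) = p + 2*n
E(F, u) = 1296
W = 8939/22545 (W = (1296 - 19174)/(-24462 - 20628) = -17878/(-45090) = -17878*(-1/45090) = 8939/22545 ≈ 0.39650)
M = -39301/5 (M = (⅕)*(-39301) = -39301/5 ≈ -7860.2)
W + M = 8939/22545 - 39301/5 = -35439854/4509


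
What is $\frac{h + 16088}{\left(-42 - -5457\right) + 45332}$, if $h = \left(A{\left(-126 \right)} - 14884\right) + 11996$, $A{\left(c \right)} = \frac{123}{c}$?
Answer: $\frac{554359}{2131374} \approx 0.26009$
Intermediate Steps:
$h = - \frac{121337}{42}$ ($h = \left(\frac{123}{-126} - 14884\right) + 11996 = \left(123 \left(- \frac{1}{126}\right) - 14884\right) + 11996 = \left(- \frac{41}{42} - 14884\right) + 11996 = - \frac{625169}{42} + 11996 = - \frac{121337}{42} \approx -2889.0$)
$\frac{h + 16088}{\left(-42 - -5457\right) + 45332} = \frac{- \frac{121337}{42} + 16088}{\left(-42 - -5457\right) + 45332} = \frac{554359}{42 \left(\left(-42 + 5457\right) + 45332\right)} = \frac{554359}{42 \left(5415 + 45332\right)} = \frac{554359}{42 \cdot 50747} = \frac{554359}{42} \cdot \frac{1}{50747} = \frac{554359}{2131374}$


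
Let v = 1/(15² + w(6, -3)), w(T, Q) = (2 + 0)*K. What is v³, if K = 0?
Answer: 1/11390625 ≈ 8.7791e-8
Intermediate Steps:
w(T, Q) = 0 (w(T, Q) = (2 + 0)*0 = 2*0 = 0)
v = 1/225 (v = 1/(15² + 0) = 1/(225 + 0) = 1/225 ≈ 0.0044444)
v³ = (1/225)³ = 1/11390625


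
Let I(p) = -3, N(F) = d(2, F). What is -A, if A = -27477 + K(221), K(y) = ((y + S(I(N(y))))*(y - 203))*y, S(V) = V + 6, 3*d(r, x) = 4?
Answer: -863595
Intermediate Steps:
d(r, x) = 4/3 (d(r, x) = (⅓)*4 = 4/3)
N(F) = 4/3
S(V) = 6 + V
K(y) = y*(-203 + y)*(3 + y) (K(y) = ((y + (6 - 3))*(y - 203))*y = ((y + 3)*(-203 + y))*y = ((3 + y)*(-203 + y))*y = ((-203 + y)*(3 + y))*y = y*(-203 + y)*(3 + y))
A = 863595 (A = -27477 + 221*(-609 + 221² - 200*221) = -27477 + 221*(-609 + 48841 - 44200) = -27477 + 221*4032 = -27477 + 891072 = 863595)
-A = -1*863595 = -863595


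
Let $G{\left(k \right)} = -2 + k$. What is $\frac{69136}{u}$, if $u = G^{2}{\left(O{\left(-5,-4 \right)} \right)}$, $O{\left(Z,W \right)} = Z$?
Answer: $\frac{69136}{49} \approx 1410.9$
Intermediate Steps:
$u = 49$ ($u = \left(-2 - 5\right)^{2} = \left(-7\right)^{2} = 49$)
$\frac{69136}{u} = \frac{69136}{49}$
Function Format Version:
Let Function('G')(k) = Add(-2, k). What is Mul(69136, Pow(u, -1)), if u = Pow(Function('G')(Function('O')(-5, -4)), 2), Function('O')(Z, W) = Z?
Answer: Rational(69136, 49) ≈ 1410.9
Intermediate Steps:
u = 49 (u = Pow(Add(-2, -5), 2) = Pow(-7, 2) = 49)
Mul(69136, Pow(u, -1)) = Mul(69136, Pow(49, -1)) = Mul(69136, Rational(1, 49)) = Rational(69136, 49)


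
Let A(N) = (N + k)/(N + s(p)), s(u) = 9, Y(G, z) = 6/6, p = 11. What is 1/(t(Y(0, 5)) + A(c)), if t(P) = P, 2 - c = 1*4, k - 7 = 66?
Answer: 7/78 ≈ 0.089744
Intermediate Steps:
k = 73 (k = 7 + 66 = 73)
c = -2 (c = 2 - 4 = -2)
Y(G, z) = 1 (Y(G, z) = 6*(1/6) = 1)
A(N) = (73 + N)/(9 + N) (A(N) = (N + 73)/(N + 9) = (73 + N)/(9 + N))
1/(t(Y(0, 5)) + A(c)) = 1/(1 + (73 - 2)/(9 - 2)) = 1/(1 + 71/7) = 1/(78/7) = 7/78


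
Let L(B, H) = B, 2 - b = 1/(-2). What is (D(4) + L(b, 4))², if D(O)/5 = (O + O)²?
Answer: 416025/4 ≈ 1.0401e+5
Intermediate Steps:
D(O) = 20*O² (D(O) = 5*(O + O)² = 5*(2*O)² = 5*(4*O²) = 20*O²)
b = 5/2 (b = 2 - 1/(-2) = 2 - 1*(-½) = 2 + ½ = 5/2 ≈ 2.5000)
(D(4) + L(b, 4))² = (20*4² + 5/2)² = (20*16 + 5/2)² = (320 + 5/2)² = (645/2)² = 416025/4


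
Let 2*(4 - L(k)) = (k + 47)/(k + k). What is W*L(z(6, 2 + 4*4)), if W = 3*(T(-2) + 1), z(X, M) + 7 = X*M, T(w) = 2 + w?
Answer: 1101/101 ≈ 10.901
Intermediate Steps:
z(X, M) = -7 + M*X (z(X, M) = -7 + X*M = -7 + M*X)
L(k) = 4 - (47 + k)/(4*k) (L(k) = 4 - (k + 47)/(2*(k + k)) = 4 - (47 + k)/(2*(2*k)) = 4 - (47 + k)*1/(2*k)/2 = 4 - (47 + k)/(4*k))
W = 3 (W = 3*((2 - 2) + 1) = 3*(0 + 1) = 3*1 = 3)
W*L(z(6, 2 + 4*4)) = 3*((-47 + 15*(-7 + (2 + 4*4)*6))/(4*(-7 + (2 + 4*4)*6))) = 3*((-47 + 15*(-7 + (2 + 16)*6))/(4*(-7 + (2 + 16)*6))) = 3*((-47 + 15*(-7 + 18*6))/(4*(-7 + 18*6))) = 3*((-47 + 15*(-7 + 108))/(4*(-7 + 108))) = 3*((1/4)*(-47 + 15*101)/101) = 3*((1/4)*(1/101)*(-47 + 1515)) = 3*((1/4)*(1/101)*1468) = 3*(367/101) = 1101/101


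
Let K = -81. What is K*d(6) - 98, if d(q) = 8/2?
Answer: -422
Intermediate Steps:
d(q) = 4 (d(q) = 8*(½) = 4)
K*d(6) - 98 = -81*4 - 98 = -324 - 98 = -422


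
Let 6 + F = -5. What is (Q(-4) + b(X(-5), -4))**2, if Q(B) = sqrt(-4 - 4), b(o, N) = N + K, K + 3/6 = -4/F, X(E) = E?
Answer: 4409/484 - 182*I*sqrt(2)/11 ≈ 9.1095 - 23.399*I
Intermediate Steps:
F = -11 (F = -6 - 5 = -11)
K = -3/22 (K = -1/2 - 4/(-11) = -1/2 - 4*(-1/11) = -1/2 + 4/11 = -3/22 ≈ -0.13636)
b(o, N) = -3/22 + N (b(o, N) = N - 3/22 = -3/22 + N)
Q(B) = 2*I*sqrt(2) (Q(B) = sqrt(-8) = 2*I*sqrt(2))
(Q(-4) + b(X(-5), -4))**2 = (2*I*sqrt(2) + (-3/22 - 4))**2 = (2*I*sqrt(2) - 91/22)**2 = (-91/22 + 2*I*sqrt(2))**2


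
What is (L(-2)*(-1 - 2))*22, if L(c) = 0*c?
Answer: 0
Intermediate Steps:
L(c) = 0
(L(-2)*(-1 - 2))*22 = (0*(-1 - 2))*22 = (0*(-3))*22 = 0*22 = 0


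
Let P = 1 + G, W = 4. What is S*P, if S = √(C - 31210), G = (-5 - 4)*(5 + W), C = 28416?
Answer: -80*I*√2794 ≈ -4228.7*I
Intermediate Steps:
G = -81 (G = (-5 - 4)*(5 + 4) = -9*9 = -81)
S = I*√2794 (S = √(28416 - 31210) = √(-2794) = I*√2794 ≈ 52.858*I)
P = -80 (P = 1 - 81 = -80)
S*P = (I*√2794)*(-80) = -80*I*√2794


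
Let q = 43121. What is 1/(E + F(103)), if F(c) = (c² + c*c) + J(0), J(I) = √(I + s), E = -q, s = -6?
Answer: -7301/159913805 - I*√6/479741415 ≈ -4.5656e-5 - 5.1059e-9*I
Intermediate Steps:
E = -43121 (E = -1*43121 = -43121)
J(I) = √(-6 + I) (J(I) = √(I - 6) = √(-6 + I))
F(c) = 2*c² + I*√6 (F(c) = (c² + c*c) + √(-6 + 0) = (c² + c²) + √(-6) = 2*c² + I*√6)
1/(E + F(103)) = 1/(-43121 + (2*103² + I*√6)) = 1/(-43121 + (2*10609 + I*√6)) = 1/(-43121 + (21218 + I*√6)) = 1/(-21903 + I*√6)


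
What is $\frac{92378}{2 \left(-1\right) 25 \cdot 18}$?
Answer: $- \frac{46189}{450} \approx -102.64$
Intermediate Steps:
$\frac{92378}{2 \left(-1\right) 25 \cdot 18} = \frac{92378}{\left(-2\right) 25 \cdot 18} = \frac{92378}{\left(-50\right) 18} = \frac{92378}{-900} = 92378 \left(- \frac{1}{900}\right) = - \frac{46189}{450}$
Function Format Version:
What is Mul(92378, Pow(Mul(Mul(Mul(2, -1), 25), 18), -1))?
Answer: Rational(-46189, 450) ≈ -102.64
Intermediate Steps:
Mul(92378, Pow(Mul(Mul(Mul(2, -1), 25), 18), -1)) = Mul(92378, Pow(Mul(Mul(-2, 25), 18), -1)) = Mul(92378, Pow(Mul(-50, 18), -1)) = Mul(92378, Pow(-900, -1)) = Mul(92378, Rational(-1, 900)) = Rational(-46189, 450)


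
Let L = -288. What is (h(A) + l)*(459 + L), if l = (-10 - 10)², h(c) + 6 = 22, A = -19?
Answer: 71136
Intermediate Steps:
h(c) = 16 (h(c) = -6 + 22 = 16)
l = 400 (l = (-20)² = 400)
(h(A) + l)*(459 + L) = (16 + 400)*(459 - 288) = 416*171 = 71136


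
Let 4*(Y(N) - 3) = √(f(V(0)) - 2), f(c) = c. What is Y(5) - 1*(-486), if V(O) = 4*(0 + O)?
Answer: 489 + I*√2/4 ≈ 489.0 + 0.35355*I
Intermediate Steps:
V(O) = 4*O
Y(N) = 3 + I*√2/4 (Y(N) = 3 + √(4*0 - 2)/4 = 3 + √(0 - 2)/4 = 3 + √(-2)/4 = 3 + (I*√2)/4 = 3 + I*√2/4)
Y(5) - 1*(-486) = (3 + I*√2/4) - 1*(-486) = (3 + I*√2/4) + 486 = 489 + I*√2/4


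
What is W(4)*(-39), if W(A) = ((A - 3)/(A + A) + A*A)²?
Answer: -648999/64 ≈ -10141.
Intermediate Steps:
W(A) = (A² + (-3 + A)/(2*A))² (W(A) = ((-3 + A)/((2*A)) + A²)² = ((-3 + A)*(1/(2*A)) + A²)² = ((-3 + A)/(2*A) + A²)² = (A² + (-3 + A)/(2*A))²)
W(4)*(-39) = ((¼)*(-3 + 4 + 2*4³)²/4²)*(-39) = ((¼)*(1/16)*(-3 + 4 + 2*64)²)*(-39) = ((¼)*(1/16)*(-3 + 4 + 128)²)*(-39) = ((¼)*(1/16)*129²)*(-39) = ((¼)*(1/16)*16641)*(-39) = (16641/64)*(-39) = -648999/64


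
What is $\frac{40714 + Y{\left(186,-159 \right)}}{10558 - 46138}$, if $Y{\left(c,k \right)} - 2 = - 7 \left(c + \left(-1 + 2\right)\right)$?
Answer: $- \frac{39407}{35580} \approx -1.1076$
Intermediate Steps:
$Y{\left(c,k \right)} = -5 - 7 c$ ($Y{\left(c,k \right)} = 2 - 7 \left(c + \left(-1 + 2\right)\right) = 2 - 7 \left(c + 1\right) = 2 - 7 \left(1 + c\right) = 2 - \left(7 + 7 c\right) = -5 - 7 c$)
$\frac{40714 + Y{\left(186,-159 \right)}}{10558 - 46138} = \frac{40714 - 1307}{10558 - 46138} = \frac{40714 - 1307}{-35580} = \left(40714 - 1307\right) \left(- \frac{1}{35580}\right) = 39407 \left(- \frac{1}{35580}\right) = - \frac{39407}{35580}$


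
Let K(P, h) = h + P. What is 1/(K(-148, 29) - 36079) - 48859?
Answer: -1768598083/36198 ≈ -48859.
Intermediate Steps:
K(P, h) = P + h
1/(K(-148, 29) - 36079) - 48859 = 1/((-148 + 29) - 36079) - 48859 = 1/(-119 - 36079) - 48859 = 1/(-36198) - 48859 = -1/36198 - 48859 = -1768598083/36198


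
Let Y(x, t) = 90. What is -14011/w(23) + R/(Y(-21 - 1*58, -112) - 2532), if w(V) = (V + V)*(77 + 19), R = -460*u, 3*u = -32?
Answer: -27941351/5391936 ≈ -5.1821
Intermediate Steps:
u = -32/3 (u = (⅓)*(-32) = -32/3 ≈ -10.667)
R = 14720/3 (R = -460*(-32/3) = 14720/3 ≈ 4906.7)
w(V) = 192*V (w(V) = (2*V)*96 = 192*V)
-14011/w(23) + R/(Y(-21 - 1*58, -112) - 2532) = -14011/(192*23) + 14720/(3*(90 - 2532)) = -14011/4416 + (14720/3)/(-2442) = -14011*1/4416 + (14720/3)*(-1/2442) = -14011/4416 - 7360/3663 = -27941351/5391936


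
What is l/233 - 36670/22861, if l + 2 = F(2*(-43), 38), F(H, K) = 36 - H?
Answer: -5800790/5326613 ≈ -1.0890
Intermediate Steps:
l = 120 (l = -2 + (36 - 2*(-43)) = -2 + (36 - 1*(-86)) = -2 + (36 + 86) = -2 + 122 = 120)
l/233 - 36670/22861 = 120/233 - 36670/22861 = -5800790/5326613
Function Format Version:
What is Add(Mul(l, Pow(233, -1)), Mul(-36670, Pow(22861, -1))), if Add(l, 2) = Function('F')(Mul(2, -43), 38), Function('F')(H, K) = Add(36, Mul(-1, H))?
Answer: Rational(-5800790, 5326613) ≈ -1.0890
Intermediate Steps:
l = 120 (l = Add(-2, Add(36, Mul(-1, Mul(2, -43)))) = Add(-2, Add(36, Mul(-1, -86))) = Add(-2, Add(36, 86)) = Add(-2, 122) = 120)
Add(Mul(l, Pow(233, -1)), Mul(-36670, Pow(22861, -1))) = Add(Mul(120, Pow(233, -1)), Mul(-36670, Pow(22861, -1))) = Add(Mul(120, Rational(1, 233)), Mul(-36670, Rational(1, 22861))) = Add(Rational(120, 233), Rational(-36670, 22861)) = Rational(-5800790, 5326613)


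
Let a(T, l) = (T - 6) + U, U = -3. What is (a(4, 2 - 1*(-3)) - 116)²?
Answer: 14641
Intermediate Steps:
a(T, l) = -9 + T (a(T, l) = (T - 6) - 3 = (-6 + T) - 3 = -9 + T)
(a(4, 2 - 1*(-3)) - 116)² = ((-9 + 4) - 116)² = (-5 - 116)² = (-121)² = 14641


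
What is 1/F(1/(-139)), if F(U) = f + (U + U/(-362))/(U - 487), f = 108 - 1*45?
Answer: 24505228/1543829725 ≈ 0.015873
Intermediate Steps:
f = 63 (f = 108 - 45 = 63)
F(U) = 63 + 361*U/(362*(-487 + U)) (F(U) = 63 + (U + U/(-362))/(U - 487) = 63 + (U + U*(-1/362))/(-487 + U) = 63 + (U - U/362)/(-487 + U) = 63 + (361*U/362)/(-487 + U) = 63 + 361*U/(362*(-487 + U)))
1/F(1/(-139)) = 1/((-11106522 + 23167/(-139))/(362*(-487 + 1/(-139)))) = 1/((-11106522 + 23167*(-1/139))/(362*(-487 - 1/139))) = 1/((-11106522 - 23167/139)/(362*(-67694/139))) = 1/((1/362)*(-139/67694)*(-1543829725/139)) = 1/(1543829725/24505228) = 24505228/1543829725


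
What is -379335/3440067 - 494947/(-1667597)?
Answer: 356690977818/1912215136333 ≈ 0.18653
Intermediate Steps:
-379335/3440067 - 494947/(-1667597) = -379335*1/3440067 - 494947*(-1/1667597) = -126445/1146689 + 494947/1667597 = 356690977818/1912215136333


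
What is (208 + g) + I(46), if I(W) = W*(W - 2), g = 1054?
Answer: 3286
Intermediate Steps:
I(W) = W*(-2 + W)
(208 + g) + I(46) = (208 + 1054) + 46*(-2 + 46) = 1262 + 46*44 = 1262 + 2024 = 3286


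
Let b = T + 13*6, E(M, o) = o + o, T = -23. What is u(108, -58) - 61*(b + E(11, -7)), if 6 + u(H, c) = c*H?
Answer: -8771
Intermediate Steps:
u(H, c) = -6 + H*c (u(H, c) = -6 + c*H = -6 + H*c)
E(M, o) = 2*o
b = 55 (b = -23 + 13*6 = -23 + 78 = 55)
u(108, -58) - 61*(b + E(11, -7)) = (-6 + 108*(-58)) - 61*(55 + 2*(-7)) = (-6 - 6264) - 61*(55 - 14) = -6270 - 61*41 = -6270 - 2501 = -8771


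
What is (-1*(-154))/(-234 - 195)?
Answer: -14/39 ≈ -0.35897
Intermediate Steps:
(-1*(-154))/(-234 - 195) = 154/(-429) = 154*(-1/429) = -14/39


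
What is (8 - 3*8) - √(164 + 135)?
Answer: -16 - √299 ≈ -33.292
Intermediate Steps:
(8 - 3*8) - √(164 + 135) = (8 - 24) - √299 = -16 - √299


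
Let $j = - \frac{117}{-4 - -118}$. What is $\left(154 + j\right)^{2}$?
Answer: $\frac{33790969}{1444} \approx 23401.0$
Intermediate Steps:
$j = - \frac{39}{38}$ ($j = - \frac{117}{-4 + 118} = - \frac{117}{114} = \left(-117\right) \frac{1}{114} = - \frac{39}{38} \approx -1.0263$)
$\left(154 + j\right)^{2} = \left(154 - \frac{39}{38}\right)^{2} = \left(\frac{5813}{38}\right)^{2} = \frac{33790969}{1444}$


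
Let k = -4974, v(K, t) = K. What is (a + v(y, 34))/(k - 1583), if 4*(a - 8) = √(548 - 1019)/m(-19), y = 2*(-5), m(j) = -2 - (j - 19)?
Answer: 2/6557 - I*√471/944208 ≈ 0.00030502 - 2.2985e-5*I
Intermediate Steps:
m(j) = 17 - j (m(j) = -2 - (-19 + j) = -2 + (19 - j) = 17 - j)
y = -10
a = 8 + I*√471/144 (a = 8 + (√(548 - 1019)/(17 - 1*(-19)))/4 = 8 + (√(-471)/(17 + 19))/4 = 8 + ((I*√471)/36)/4 = 8 + ((I*√471)*(1/36))/4 = 8 + (I*√471/36)/4 = 8 + I*√471/144 ≈ 8.0 + 0.15071*I)
(a + v(y, 34))/(k - 1583) = ((8 + I*√471/144) - 10)/(-4974 - 1583) = (-2 + I*√471/144)/(-6557) = (-2 + I*√471/144)*(-1/6557) = 2/6557 - I*√471/944208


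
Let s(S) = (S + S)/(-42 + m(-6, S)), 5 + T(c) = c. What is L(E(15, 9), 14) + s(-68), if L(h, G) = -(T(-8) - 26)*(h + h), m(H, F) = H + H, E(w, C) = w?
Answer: 31658/27 ≈ 1172.5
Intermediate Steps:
T(c) = -5 + c
m(H, F) = 2*H
s(S) = -S/27 (s(S) = (S + S)/(-42 + 2*(-6)) = (2*S)/(-42 - 12) = (2*S)/(-54) = (2*S)*(-1/54) = -S/27)
L(h, G) = 78*h (L(h, G) = -((-5 - 8) - 26)*(h + h) = -(-13 - 26)*2*h = -(-39)*2*h = -(-78)*h = 78*h)
L(E(15, 9), 14) + s(-68) = 78*15 - 1/27*(-68) = 1170 + 68/27 = 31658/27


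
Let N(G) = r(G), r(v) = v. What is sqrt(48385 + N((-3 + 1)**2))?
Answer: sqrt(48389) ≈ 219.98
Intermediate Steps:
N(G) = G
sqrt(48385 + N((-3 + 1)**2)) = sqrt(48385 + (-3 + 1)**2) = sqrt(48385 + (-2)**2) = sqrt(48385 + 4) = sqrt(48389)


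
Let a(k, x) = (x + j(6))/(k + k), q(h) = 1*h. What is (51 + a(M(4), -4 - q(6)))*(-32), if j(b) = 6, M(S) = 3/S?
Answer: -4640/3 ≈ -1546.7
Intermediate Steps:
q(h) = h
a(k, x) = (6 + x)/(2*k) (a(k, x) = (x + 6)/(k + k) = (6 + x)/((2*k)) = (6 + x)*(1/(2*k)) = (6 + x)/(2*k))
(51 + a(M(4), -4 - q(6)))*(-32) = (51 + (6 + (-4 - 1*6))/(2*((3/4))))*(-32) = (51 + (6 + (-4 - 6))/(2*((3*(¼)))))*(-32) = (51 + (6 - 10)/(2*(¾)))*(-32) = (51 + (½)*(4/3)*(-4))*(-32) = (51 - 8/3)*(-32) = (145/3)*(-32) = -4640/3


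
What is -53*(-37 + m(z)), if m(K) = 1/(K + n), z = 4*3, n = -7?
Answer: 9752/5 ≈ 1950.4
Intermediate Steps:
z = 12
m(K) = 1/(-7 + K) (m(K) = 1/(K - 7) = 1/(-7 + K))
-53*(-37 + m(z)) = -53*(-37 + 1/(-7 + 12)) = -53*(-37 + 1/5) = -53*(-37 + ⅕) = -53*(-184/5) = 9752/5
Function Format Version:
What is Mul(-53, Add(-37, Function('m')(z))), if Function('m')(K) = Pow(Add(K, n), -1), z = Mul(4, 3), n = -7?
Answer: Rational(9752, 5) ≈ 1950.4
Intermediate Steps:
z = 12
Function('m')(K) = Pow(Add(-7, K), -1) (Function('m')(K) = Pow(Add(K, -7), -1) = Pow(Add(-7, K), -1))
Mul(-53, Add(-37, Function('m')(z))) = Mul(-53, Add(-37, Pow(Add(-7, 12), -1))) = Mul(-53, Add(-37, Pow(5, -1))) = Mul(-53, Add(-37, Rational(1, 5))) = Mul(-53, Rational(-184, 5)) = Rational(9752, 5)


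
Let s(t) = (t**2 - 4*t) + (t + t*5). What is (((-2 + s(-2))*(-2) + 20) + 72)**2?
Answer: 9216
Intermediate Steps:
s(t) = t**2 + 2*t (s(t) = (t**2 - 4*t) + (t + 5*t) = (t**2 - 4*t) + 6*t = t**2 + 2*t)
(((-2 + s(-2))*(-2) + 20) + 72)**2 = (((-2 - 2*(2 - 2))*(-2) + 20) + 72)**2 = (((-2 - 2*0)*(-2) + 20) + 72)**2 = (((-2 + 0)*(-2) + 20) + 72)**2 = ((-2*(-2) + 20) + 72)**2 = ((4 + 20) + 72)**2 = (24 + 72)**2 = 96**2 = 9216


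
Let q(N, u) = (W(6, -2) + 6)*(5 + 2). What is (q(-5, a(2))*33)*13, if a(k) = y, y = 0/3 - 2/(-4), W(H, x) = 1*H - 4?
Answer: 24024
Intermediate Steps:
W(H, x) = -4 + H (W(H, x) = H - 4 = -4 + H)
y = ½ (y = 0*(⅓) - 2*(-¼) = 0 + ½ = ½ ≈ 0.50000)
a(k) = ½
q(N, u) = 56 (q(N, u) = ((-4 + 6) + 6)*(5 + 2) = (2 + 6)*7 = 8*7 = 56)
(q(-5, a(2))*33)*13 = (56*33)*13 = 1848*13 = 24024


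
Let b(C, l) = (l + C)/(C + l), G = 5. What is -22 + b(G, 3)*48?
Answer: 26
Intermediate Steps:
b(C, l) = 1 (b(C, l) = (C + l)/(C + l) = 1)
-22 + b(G, 3)*48 = -22 + 1*48 = -22 + 48 = 26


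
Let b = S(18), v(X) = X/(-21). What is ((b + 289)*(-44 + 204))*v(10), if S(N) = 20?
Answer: -164800/7 ≈ -23543.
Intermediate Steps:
v(X) = -X/21 (v(X) = X*(-1/21) = -X/21)
b = 20
((b + 289)*(-44 + 204))*v(10) = ((20 + 289)*(-44 + 204))*(-1/21*10) = (309*160)*(-10/21) = 49440*(-10/21) = -164800/7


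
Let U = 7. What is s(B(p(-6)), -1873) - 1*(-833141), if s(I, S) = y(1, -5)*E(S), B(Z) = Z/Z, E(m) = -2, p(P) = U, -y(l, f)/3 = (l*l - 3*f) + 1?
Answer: 833243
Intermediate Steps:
y(l, f) = -3 - 3*l² + 9*f (y(l, f) = -3*((l*l - 3*f) + 1) = -3*((l² - 3*f) + 1) = -3*(1 + l² - 3*f) = -3 - 3*l² + 9*f)
p(P) = 7
B(Z) = 1
s(I, S) = 102 (s(I, S) = (-3 - 3*1² + 9*(-5))*(-2) = (-3 - 3*1 - 45)*(-2) = (-3 - 3 - 45)*(-2) = -51*(-2) = 102)
s(B(p(-6)), -1873) - 1*(-833141) = 102 - 1*(-833141) = 102 + 833141 = 833243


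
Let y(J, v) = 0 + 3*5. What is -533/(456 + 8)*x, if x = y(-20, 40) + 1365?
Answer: -183885/116 ≈ -1585.2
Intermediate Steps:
y(J, v) = 15 (y(J, v) = 0 + 15 = 15)
x = 1380 (x = 15 + 1365 = 1380)
-533/(456 + 8)*x = -533/(456 + 8)*1380 = -533/464*1380 = -533*(1/464)*1380 = -533*1380/464 = -1*183885/116 = -183885/116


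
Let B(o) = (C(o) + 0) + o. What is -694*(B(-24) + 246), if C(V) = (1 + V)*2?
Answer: -122144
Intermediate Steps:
C(V) = 2 + 2*V
B(o) = 2 + 3*o (B(o) = ((2 + 2*o) + 0) + o = (2 + 2*o) + o = 2 + 3*o)
-694*(B(-24) + 246) = -694*((2 + 3*(-24)) + 246) = -694*((2 - 72) + 246) = -694*(-70 + 246) = -694*176 = -122144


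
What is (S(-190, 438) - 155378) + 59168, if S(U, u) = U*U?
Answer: -60110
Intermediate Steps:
S(U, u) = U**2
(S(-190, 438) - 155378) + 59168 = ((-190)**2 - 155378) + 59168 = (36100 - 155378) + 59168 = -119278 + 59168 = -60110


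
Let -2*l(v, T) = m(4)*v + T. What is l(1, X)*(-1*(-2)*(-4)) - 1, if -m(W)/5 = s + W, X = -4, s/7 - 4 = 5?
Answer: -1357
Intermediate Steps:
s = 63 (s = 28 + 7*5 = 28 + 35 = 63)
m(W) = -315 - 5*W (m(W) = -5*(63 + W) = -315 - 5*W)
l(v, T) = -T/2 + 335*v/2 (l(v, T) = -((-315 - 5*4)*v + T)/2 = -((-315 - 20)*v + T)/2 = -(-335*v + T)/2 = -(T - 335*v)/2 = -T/2 + 335*v/2)
l(1, X)*(-1*(-2)*(-4)) - 1 = (-1/2*(-4) + (335/2)*1)*(-1*(-2)*(-4)) - 1 = (2 + 335/2)*(2*(-4)) - 1 = (339/2)*(-8) - 1 = -1356 - 1 = -1357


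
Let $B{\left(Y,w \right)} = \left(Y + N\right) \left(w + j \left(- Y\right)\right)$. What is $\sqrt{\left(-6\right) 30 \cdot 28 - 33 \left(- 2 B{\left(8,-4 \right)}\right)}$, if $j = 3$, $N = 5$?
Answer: $2 i \sqrt{7266} \approx 170.48 i$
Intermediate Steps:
$B{\left(Y,w \right)} = \left(5 + Y\right) \left(w - 3 Y\right)$ ($B{\left(Y,w \right)} = \left(Y + 5\right) \left(w + 3 \left(- Y\right)\right) = \left(5 + Y\right) \left(w - 3 Y\right)$)
$\sqrt{\left(-6\right) 30 \cdot 28 - 33 \left(- 2 B{\left(8,-4 \right)}\right)} = \sqrt{\left(-6\right) 30 \cdot 28 - 33 \left(- 2 \left(\left(-15\right) 8 - 3 \cdot 8^{2} + 5 \left(-4\right) + 8 \left(-4\right)\right)\right)} = \sqrt{\left(-180\right) 28 - 33 \left(- 2 \left(-120 - 192 - 20 - 32\right)\right)} = \sqrt{-5040 - 33 \left(- 2 \left(-120 - 192 - 20 - 32\right)\right)} = \sqrt{-5040 - 33 \left(\left(-2\right) \left(-364\right)\right)} = \sqrt{-5040 - 24024} = \sqrt{-29064} = 2 i \sqrt{7266}$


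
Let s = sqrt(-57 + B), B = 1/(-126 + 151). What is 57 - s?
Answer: 57 - 4*I*sqrt(89)/5 ≈ 57.0 - 7.5472*I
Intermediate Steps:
B = 1/25 ≈ 0.040000
s = 4*I*sqrt(89)/5 (s = sqrt(-57 + 1/25) = sqrt(-1424/25) = 4*I*sqrt(89)/5 ≈ 7.5472*I)
57 - s = 57 - 4*I*sqrt(89)/5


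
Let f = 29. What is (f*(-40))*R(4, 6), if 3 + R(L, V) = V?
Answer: -3480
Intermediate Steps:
R(L, V) = -3 + V
(f*(-40))*R(4, 6) = (29*(-40))*(-3 + 6) = -1160*3 = -3480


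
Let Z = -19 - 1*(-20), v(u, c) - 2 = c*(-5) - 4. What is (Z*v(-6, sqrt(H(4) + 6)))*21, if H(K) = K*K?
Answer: -42 - 105*sqrt(22) ≈ -534.49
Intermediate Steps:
H(K) = K**2
v(u, c) = -2 - 5*c (v(u, c) = 2 + (c*(-5) - 4) = 2 + (-5*c - 4) = 2 + (-4 - 5*c) = -2 - 5*c)
Z = 1 (Z = -19 + 20 = 1)
(Z*v(-6, sqrt(H(4) + 6)))*21 = (1*(-2 - 5*sqrt(4**2 + 6)))*21 = (1*(-2 - 5*sqrt(16 + 6)))*21 = (1*(-2 - 5*sqrt(22)))*21 = (-2 - 5*sqrt(22))*21 = -42 - 105*sqrt(22)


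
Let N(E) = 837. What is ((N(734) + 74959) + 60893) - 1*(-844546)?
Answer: 981235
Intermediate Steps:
((N(734) + 74959) + 60893) - 1*(-844546) = ((837 + 74959) + 60893) - 1*(-844546) = (75796 + 60893) + 844546 = 136689 + 844546 = 981235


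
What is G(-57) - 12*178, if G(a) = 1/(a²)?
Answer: -6939863/3249 ≈ -2136.0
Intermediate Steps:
G(a) = a⁻²
G(-57) - 12*178 = (-57)⁻² - 12*178 = 1/3249 - 2136 = -6939863/3249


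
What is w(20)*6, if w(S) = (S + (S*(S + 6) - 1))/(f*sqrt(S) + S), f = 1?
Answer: 3234/19 - 1617*sqrt(5)/95 ≈ 132.15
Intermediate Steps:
w(S) = (-1 + S + S*(6 + S))/(S + sqrt(S)) (w(S) = (S + (S*(S + 6) - 1))/(1*sqrt(S) + S) = (S + (S*(6 + S) - 1))/(sqrt(S) + S) = (S + (-1 + S*(6 + S)))/(S + sqrt(S)) = (-1 + S + S*(6 + S))/(S + sqrt(S)))
w(20)*6 = ((-1 + 20**2 + 7*20)/(20 + sqrt(20)))*6 = ((-1 + 400 + 140)/(20 + 2*sqrt(5)))*6 = (539/(20 + 2*sqrt(5)))*6 = 3234/(20 + 2*sqrt(5))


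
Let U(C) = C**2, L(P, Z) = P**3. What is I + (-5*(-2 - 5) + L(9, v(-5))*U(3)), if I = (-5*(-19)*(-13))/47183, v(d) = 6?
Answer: 311217833/47183 ≈ 6596.0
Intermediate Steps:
I = -1235/47183 (I = (95*(-13))*(1/47183) = -1235*1/47183 = -1235/47183 ≈ -0.026175)
I + (-5*(-2 - 5) + L(9, v(-5))*U(3)) = -1235/47183 + (-5*(-2 - 5) + 9**3*3**2) = -1235/47183 + (-5*(-7) + 729*9) = -1235/47183 + (35 + 6561) = -1235/47183 + 6596 = 311217833/47183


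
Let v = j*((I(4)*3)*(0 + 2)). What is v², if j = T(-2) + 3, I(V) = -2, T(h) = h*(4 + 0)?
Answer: 3600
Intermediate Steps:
T(h) = 4*h (T(h) = h*4 = 4*h)
j = -5 (j = 4*(-2) + 3 = -8 + 3 = -5)
v = 60 (v = -5*(-2*3)*(0 + 2) = -(-30)*2 = -5*(-12) = 60)
v² = 60² = 3600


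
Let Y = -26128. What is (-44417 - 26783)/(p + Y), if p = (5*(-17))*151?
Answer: 71200/38963 ≈ 1.8274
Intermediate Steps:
p = -12835 (p = -85*151 = -12835)
(-44417 - 26783)/(p + Y) = (-44417 - 26783)/(-12835 - 26128) = -71200/(-38963) = -71200*(-1/38963) = 71200/38963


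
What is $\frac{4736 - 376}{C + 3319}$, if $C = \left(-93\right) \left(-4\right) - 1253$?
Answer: $\frac{2180}{1219} \approx 1.7884$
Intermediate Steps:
$C = -881$ ($C = 372 - 1253 = -881$)
$\frac{4736 - 376}{C + 3319} = \frac{4736 - 376}{-881 + 3319} = \frac{4360}{2438} = 4360 \cdot \frac{1}{2438} = \frac{2180}{1219}$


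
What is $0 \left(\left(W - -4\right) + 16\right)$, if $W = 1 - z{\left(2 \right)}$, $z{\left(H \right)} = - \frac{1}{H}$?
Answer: $0$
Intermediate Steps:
$W = \frac{3}{2}$ ($W = 1 - - \frac{1}{2} = 1 + \frac{1}{2} = \frac{3}{2} \approx 1.5$)
$0 \left(\left(W - -4\right) + 16\right) = 0 \left(\left(\frac{3}{2} - -4\right) + 16\right) = 0 \left(\left(\frac{3}{2} + 4\right) + 16\right) = 0 \left(\frac{11}{2} + 16\right) = 0 \cdot \frac{43}{2} = 0$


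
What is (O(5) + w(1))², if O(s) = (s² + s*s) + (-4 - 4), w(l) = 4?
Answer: 2116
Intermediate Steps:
O(s) = -8 + 2*s² (O(s) = (s² + s²) - 8 = 2*s² - 8 = -8 + 2*s²)
(O(5) + w(1))² = ((-8 + 2*5²) + 4)² = ((-8 + 2*25) + 4)² = ((-8 + 50) + 4)² = (42 + 4)² = 46² = 2116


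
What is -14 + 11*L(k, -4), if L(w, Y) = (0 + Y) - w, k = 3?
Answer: -91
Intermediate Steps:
L(w, Y) = Y - w
-14 + 11*L(k, -4) = -14 + 11*(-4 - 1*3) = -14 + 11*(-4 - 3) = -14 + 11*(-7) = -14 - 77 = -91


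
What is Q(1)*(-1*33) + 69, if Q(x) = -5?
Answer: 234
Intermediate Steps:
Q(1)*(-1*33) + 69 = -(-5)*33 + 69 = -5*(-33) + 69 = 165 + 69 = 234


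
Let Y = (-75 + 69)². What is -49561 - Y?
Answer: -49597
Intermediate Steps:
Y = 36 (Y = (-6)² = 36)
-49561 - Y = -49561 - 1*36 = -49561 - 36 = -49597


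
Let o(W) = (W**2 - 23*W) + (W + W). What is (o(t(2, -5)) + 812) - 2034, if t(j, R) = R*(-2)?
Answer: -1332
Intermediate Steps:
t(j, R) = -2*R
o(W) = W**2 - 21*W (o(W) = (W**2 - 23*W) + 2*W = W**2 - 21*W)
(o(t(2, -5)) + 812) - 2034 = ((-2*(-5))*(-21 - 2*(-5)) + 812) - 2034 = (10*(-21 + 10) + 812) - 2034 = (10*(-11) + 812) - 2034 = (-110 + 812) - 2034 = 702 - 2034 = -1332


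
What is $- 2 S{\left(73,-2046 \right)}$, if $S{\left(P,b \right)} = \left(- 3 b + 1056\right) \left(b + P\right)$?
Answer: $28387524$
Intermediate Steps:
$S{\left(P,b \right)} = \left(1056 - 3 b\right) \left(P + b\right)$
$- 2 S{\left(73,-2046 \right)} = - 2 \left(- 3 \left(-2046\right)^{2} + 1056 \cdot 73 + 1056 \left(-2046\right) - 219 \left(-2046\right)\right) = - 2 \left(\left(-3\right) 4186116 + 77088 - 2160576 + 448074\right) = - 2 \left(-12558348 + 77088 - 2160576 + 448074\right) = \left(-2\right) \left(-14193762\right) = 28387524$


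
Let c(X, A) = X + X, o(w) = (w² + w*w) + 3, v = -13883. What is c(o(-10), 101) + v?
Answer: -13477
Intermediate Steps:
o(w) = 3 + 2*w² (o(w) = (w² + w²) + 3 = 2*w² + 3 = 3 + 2*w²)
c(X, A) = 2*X
c(o(-10), 101) + v = 2*(3 + 2*(-10)²) - 13883 = 2*(3 + 2*100) - 13883 = 2*(3 + 200) - 13883 = 2*203 - 13883 = 406 - 13883 = -13477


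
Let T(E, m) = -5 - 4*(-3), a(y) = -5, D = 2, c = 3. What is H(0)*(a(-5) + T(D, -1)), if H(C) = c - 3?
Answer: 0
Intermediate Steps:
H(C) = 0 (H(C) = 3 - 3 = 0)
T(E, m) = 7 (T(E, m) = -5 + 12 = 7)
H(0)*(a(-5) + T(D, -1)) = 0*(-5 + 7) = 0*2 = 0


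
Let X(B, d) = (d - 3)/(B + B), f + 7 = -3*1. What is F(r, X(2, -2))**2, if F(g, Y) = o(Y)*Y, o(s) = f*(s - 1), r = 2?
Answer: 50625/64 ≈ 791.02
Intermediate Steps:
f = -10 (f = -7 - 3*1 = -7 - 3 = -10)
o(s) = 10 - 10*s (o(s) = -10*(s - 1) = -10*(-1 + s) = 10 - 10*s)
X(B, d) = (-3 + d)/(2*B) (X(B, d) = (-3 + d)/((2*B)) = (-3 + d)*(1/(2*B)) = (-3 + d)/(2*B))
F(g, Y) = Y*(10 - 10*Y) (F(g, Y) = (10 - 10*Y)*Y = Y*(10 - 10*Y))
F(r, X(2, -2))**2 = (10*((1/2)*(-3 - 2)/2)*(1 - (-3 - 2)/(2*2)))**2 = (10*((1/2)*(1/2)*(-5))*(1 - (-5)/(2*2)))**2 = (10*(-5/4)*(1 - 1*(-5/4)))**2 = (10*(-5/4)*(1 + 5/4))**2 = (10*(-5/4)*(9/4))**2 = (-225/8)**2 = 50625/64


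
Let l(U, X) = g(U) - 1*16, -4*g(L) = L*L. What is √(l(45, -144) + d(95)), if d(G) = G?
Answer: I*√1709/2 ≈ 20.67*I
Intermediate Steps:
g(L) = -L²/4 (g(L) = -L*L/4 = -L²/4)
l(U, X) = -16 - U²/4 (l(U, X) = -U²/4 - 1*16 = -U²/4 - 16 = -16 - U²/4)
√(l(45, -144) + d(95)) = √((-16 - ¼*45²) + 95) = √((-16 - ¼*2025) + 95) = √((-16 - 2025/4) + 95) = √(-2089/4 + 95) = √(-1709/4) = I*√1709/2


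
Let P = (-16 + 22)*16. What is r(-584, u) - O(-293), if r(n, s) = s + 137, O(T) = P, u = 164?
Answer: 205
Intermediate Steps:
P = 96 (P = 6*16 = 96)
O(T) = 96
r(n, s) = 137 + s
r(-584, u) - O(-293) = (137 + 164) - 1*96 = 301 - 96 = 205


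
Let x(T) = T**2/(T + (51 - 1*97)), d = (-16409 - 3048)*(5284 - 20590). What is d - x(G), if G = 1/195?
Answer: 520854263260111/1748955 ≈ 2.9781e+8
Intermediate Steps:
d = 297808842 (d = -19457*(-15306) = 297808842)
G = 1/195 ≈ 0.0051282
x(T) = T**2/(-46 + T) (x(T) = T**2/(T + (51 - 97)) = T**2/(T - 46) = T**2/(-46 + T))
d - x(G) = 297808842 - (1/195)**2/(-46 + 1/195) = 297808842 - 1/(38025*(-8969/195)) = 297808842 - (-195)/(38025*8969) = 297808842 - 1*(-1/1748955) = 297808842 + 1/1748955 = 520854263260111/1748955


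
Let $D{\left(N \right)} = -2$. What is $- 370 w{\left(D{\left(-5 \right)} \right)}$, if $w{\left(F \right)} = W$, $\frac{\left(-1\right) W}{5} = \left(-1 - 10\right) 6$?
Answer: $-122100$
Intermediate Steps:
$W = 330$ ($W = - 5 \left(-1 - 10\right) 6 = - 5 \left(\left(-11\right) 6\right) = \left(-5\right) \left(-66\right) = 330$)
$w{\left(F \right)} = 330$
$- 370 w{\left(D{\left(-5 \right)} \right)} = \left(-370\right) 330 = -122100$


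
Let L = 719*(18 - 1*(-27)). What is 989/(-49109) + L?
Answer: 1588920706/49109 ≈ 32355.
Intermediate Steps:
L = 32355 (L = 719*(18 + 27) = 719*45 = 32355)
989/(-49109) + L = 989/(-49109) + 32355 = 989*(-1/49109) + 32355 = -989/49109 + 32355 = 1588920706/49109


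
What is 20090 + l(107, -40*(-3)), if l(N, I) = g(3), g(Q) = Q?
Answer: 20093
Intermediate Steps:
l(N, I) = 3
20090 + l(107, -40*(-3)) = 20090 + 3 = 20093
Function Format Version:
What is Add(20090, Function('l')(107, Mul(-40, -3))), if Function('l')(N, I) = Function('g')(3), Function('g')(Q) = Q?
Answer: 20093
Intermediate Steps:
Function('l')(N, I) = 3
Add(20090, Function('l')(107, Mul(-40, -3))) = Add(20090, 3) = 20093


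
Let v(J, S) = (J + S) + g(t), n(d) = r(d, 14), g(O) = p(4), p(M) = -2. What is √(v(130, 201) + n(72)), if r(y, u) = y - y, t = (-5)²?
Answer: √329 ≈ 18.138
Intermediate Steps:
t = 25
g(O) = -2
r(y, u) = 0
n(d) = 0
v(J, S) = -2 + J + S (v(J, S) = (J + S) - 2 = -2 + J + S)
√(v(130, 201) + n(72)) = √((-2 + 130 + 201) + 0) = √(329 + 0) = √329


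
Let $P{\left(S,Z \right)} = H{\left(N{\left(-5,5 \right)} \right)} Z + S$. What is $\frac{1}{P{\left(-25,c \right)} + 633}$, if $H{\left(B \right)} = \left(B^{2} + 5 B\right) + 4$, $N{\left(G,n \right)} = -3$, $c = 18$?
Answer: $\frac{1}{572} \approx 0.0017483$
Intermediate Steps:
$H{\left(B \right)} = 4 + B^{2} + 5 B$
$P{\left(S,Z \right)} = S - 2 Z$ ($P{\left(S,Z \right)} = \left(4 + \left(-3\right)^{2} + 5 \left(-3\right)\right) Z + S = \left(4 + 9 - 15\right) Z + S = - 2 Z + S = S - 2 Z$)
$\frac{1}{P{\left(-25,c \right)} + 633} = \frac{1}{\left(-25 - 36\right) + 633} = \frac{1}{-61 + 633} = \frac{1}{572}$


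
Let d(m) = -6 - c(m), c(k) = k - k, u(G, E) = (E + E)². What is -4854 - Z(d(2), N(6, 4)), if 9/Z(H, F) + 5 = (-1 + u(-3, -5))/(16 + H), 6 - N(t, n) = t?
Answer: -237936/49 ≈ -4855.8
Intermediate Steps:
u(G, E) = 4*E² (u(G, E) = (2*E)² = 4*E²)
c(k) = 0
N(t, n) = 6 - t
d(m) = -6 (d(m) = -6 - 1*0 = -6 + 0 = -6)
Z(H, F) = 9/(-5 + 99/(16 + H)) (Z(H, F) = 9/(-5 + (-1 + 4*(-5)²)/(16 + H)) = 9/(-5 + (-1 + 4*25)/(16 + H)) = 9/(-5 + (-1 + 100)/(16 + H)) = 9/(-5 + 99/(16 + H)))
-4854 - Z(d(2), N(6, 4)) = -4854 - 9*(-16 - 1*(-6))/(-19 + 5*(-6)) = -4854 - 9*(-16 + 6)/(-19 - 30) = -4854 - 9*(-10)/(-49) = -4854 - 9*(-1)*(-10)/49 = -4854 - 1*90/49 = -4854 - 90/49 = -237936/49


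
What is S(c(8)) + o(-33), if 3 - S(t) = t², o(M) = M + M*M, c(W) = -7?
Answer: 1010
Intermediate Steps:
o(M) = M + M²
S(t) = 3 - t²
S(c(8)) + o(-33) = (3 - 1*(-7)²) - 33*(1 - 33) = (3 - 1*49) - 33*(-32) = (3 - 49) + 1056 = -46 + 1056 = 1010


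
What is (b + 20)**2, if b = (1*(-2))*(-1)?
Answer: 484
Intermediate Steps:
b = 2 (b = -2*(-1) = 2)
(b + 20)**2 = (2 + 20)**2 = 22**2 = 484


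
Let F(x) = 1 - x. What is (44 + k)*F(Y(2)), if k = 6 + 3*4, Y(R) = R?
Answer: -62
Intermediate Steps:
k = 18 (k = 6 + 12 = 18)
(44 + k)*F(Y(2)) = (44 + 18)*(1 - 1*2) = 62*(1 - 2) = 62*(-1) = -62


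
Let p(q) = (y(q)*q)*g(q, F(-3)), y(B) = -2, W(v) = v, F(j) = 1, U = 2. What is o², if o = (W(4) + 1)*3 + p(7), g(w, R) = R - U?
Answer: 841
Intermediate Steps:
g(w, R) = -2 + R (g(w, R) = R - 1*2 = R - 2 = -2 + R)
p(q) = 2*q (p(q) = (-2*q)*(-2 + 1) = -2*q*(-1) = 2*q)
o = 29 (o = (4 + 1)*3 + 2*7 = 5*3 + 14 = 15 + 14 = 29)
o² = 29² = 841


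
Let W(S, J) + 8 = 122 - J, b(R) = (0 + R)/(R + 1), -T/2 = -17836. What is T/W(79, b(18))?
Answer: 169442/537 ≈ 315.53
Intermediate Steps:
T = 35672 (T = -2*(-17836) = 35672)
b(R) = R/(1 + R)
W(S, J) = 114 - J (W(S, J) = -8 + (122 - J) = 114 - J)
T/W(79, b(18)) = 35672/(114 - 18/(1 + 18)) = 35672/(114 - 18/19) = 35672/(2148/19) = 35672*(19/2148) = 169442/537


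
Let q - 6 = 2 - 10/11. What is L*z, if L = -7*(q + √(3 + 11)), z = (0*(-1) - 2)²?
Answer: -2184/11 - 28*√14 ≈ -303.31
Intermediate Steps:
q = 78/11 (q = 6 + (2 - 10/11) = 6 + 12/11 = 78/11 ≈ 7.0909)
z = 4 (z = (0 - 2)² = (-2)² = 4)
L = -546/11 - 7*√14 (L = -7*(78/11 + √(3 + 11)) = -7*(78/11 + √14) = -546/11 - 7*√14 ≈ -75.828)
L*z = (-546/11 - 7*√14)*4 = -2184/11 - 28*√14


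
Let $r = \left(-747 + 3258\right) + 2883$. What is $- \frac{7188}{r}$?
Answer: $- \frac{1198}{899} \approx -1.3326$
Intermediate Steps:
$r = 5394$ ($r = 2511 + 2883 = 5394$)
$- \frac{7188}{r} = - \frac{7188}{5394} = \left(-7188\right) \frac{1}{5394} = - \frac{1198}{899}$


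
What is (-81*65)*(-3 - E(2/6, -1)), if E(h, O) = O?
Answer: 10530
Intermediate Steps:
(-81*65)*(-3 - E(2/6, -1)) = (-81*65)*(-3 - 1*(-1)) = -5265*(-3 + 1) = -5265*(-2) = 10530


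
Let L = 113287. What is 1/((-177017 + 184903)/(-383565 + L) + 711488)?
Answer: 135139/96149772889 ≈ 1.4055e-6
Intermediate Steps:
1/((-177017 + 184903)/(-383565 + L) + 711488) = 1/((-177017 + 184903)/(-383565 + 113287) + 711488) = 1/(7886/(-270278) + 711488) = 1/(7886*(-1/270278) + 711488) = 1/(-3943/135139 + 711488) = 1/(96149772889/135139) = 135139/96149772889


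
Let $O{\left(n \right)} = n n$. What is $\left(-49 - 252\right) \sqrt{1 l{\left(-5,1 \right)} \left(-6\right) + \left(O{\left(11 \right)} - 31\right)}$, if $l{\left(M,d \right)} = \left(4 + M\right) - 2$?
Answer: $- 1806 \sqrt{3} \approx -3128.1$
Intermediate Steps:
$O{\left(n \right)} = n^{2}$
$l{\left(M,d \right)} = 2 + M$
$\left(-49 - 252\right) \sqrt{1 l{\left(-5,1 \right)} \left(-6\right) + \left(O{\left(11 \right)} - 31\right)} = \left(-49 - 252\right) \sqrt{1 \left(2 - 5\right) \left(-6\right) - \left(31 - 11^{2}\right)} = - 301 \sqrt{1 \left(-3\right) \left(-6\right) + \left(121 - 31\right)} = - 301 \sqrt{\left(-3\right) \left(-6\right) + 90} = - 301 \sqrt{18 + 90} = - 301 \sqrt{108} = - 301 \cdot 6 \sqrt{3} = - 1806 \sqrt{3}$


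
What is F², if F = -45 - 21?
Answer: 4356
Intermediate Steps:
F = -66
F² = (-66)² = 4356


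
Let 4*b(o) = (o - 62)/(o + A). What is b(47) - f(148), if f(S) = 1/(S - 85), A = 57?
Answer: -1361/26208 ≈ -0.051931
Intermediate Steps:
f(S) = 1/(-85 + S)
b(o) = (-62 + o)/(4*(57 + o)) (b(o) = ((o - 62)/(o + 57))/4 = ((-62 + o)/(57 + o))/4 = (-62 + o)/(4*(57 + o)))
b(47) - f(148) = (-62 + 47)/(4*(57 + 47)) - 1/(-85 + 148) = (¼)*(-15)/104 - 1/63 = (¼)*(1/104)*(-15) - 1*1/63 = -15/416 - 1/63 = -1361/26208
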